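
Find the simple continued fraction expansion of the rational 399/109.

Run the Euclidean algorithm on 399 and 109; the successive quotients are the partial quotients a_0, a_1, ... (each step inverts the fractional part left over by the previous one):
  399 = 3*109 + 72, so a_0 = 3.
  109 = 1*72 + 37, so a_1 = 1.
  72 = 1*37 + 35, so a_2 = 1.
  37 = 1*35 + 2, so a_3 = 1.
  35 = 17*2 + 1, so a_4 = 17.
  2 = 2*1 + 0, so a_5 = 2.
The remainder reaches 0 after 6 divisions, so the expansion has 6 partial quotients, read off in order.

[3; 1, 1, 1, 17, 2]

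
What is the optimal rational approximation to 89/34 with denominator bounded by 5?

Expand x = 89/34 as a continued fraction with the Euclidean algorithm:
  89 = 2*34 + 21, so a_0 = 2.
  34 = 1*21 + 13, so a_1 = 1.
  21 = 1*13 + 8, so a_2 = 1.
  13 = 1*8 + 5, so a_3 = 1.
  8 = 1*5 + 3, so a_4 = 1.
  5 = 1*3 + 2, so a_5 = 1.
  3 = 1*2 + 1, so a_6 = 1.
  2 = 2*1 + 0, so a_7 = 2.
so x = [2; 1, 1, 1, 1, 1, 1, 2].
Convergents (p_i = a_i*p_{i-1} + p_{i-2}, q_i = a_i*q_{i-1} + q_{i-2} with p_{-2}=0, p_{-1}=1, q_{-2}=1, q_{-1}=0), until the denominator exceeds 5:
  i=0: a_0=2, p_0 = 2*1 + 0 = 2, q_0 = 2*0 + 1 = 1.
  i=1: a_1=1, p_1 = 1*2 + 1 = 3, q_1 = 1*1 + 0 = 1.
  i=2: a_2=1, p_2 = 1*3 + 2 = 5, q_2 = 1*1 + 1 = 2.
  i=3: a_3=1, p_3 = 1*5 + 3 = 8, q_3 = 1*2 + 1 = 3.
  i=4: a_4=1, p_4 = 1*8 + 5 = 13, q_4 = 1*3 + 2 = 5.
  i=5: a_5=1, p_5 = 1*13 + 8 = 21, q_5 = 1*5 + 3 = 8.
q_5 = 8 > 5, so the last convergent with denominator <= 5 is p_4/q_4 = 13/5.
The closest fraction with denominator <= 5 is either p_4/q_4 or the intermediate fraction (k*p_4 + p_3)/(k*q_4 + q_3) with the largest k >= 1 whose denominator stays <= 5; these approach x as k grows, and every other convergent or intermediate fraction in range is farther away.
Largest k: floor((5 - q_3)/q_4) = floor((5 - 3)/5) = 0.
Since k = 0, no intermediate fraction beyond p_4/q_4 has denominator <= 5, so the convergent 13/5 is the closest (its error is |89*5 - 13*34|/(34*5) = 3/170).

13/5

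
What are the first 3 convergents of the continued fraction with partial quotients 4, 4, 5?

4/1, 17/4, 89/21

Using the convergent recurrence p_i = a_i*p_{i-1} + p_{i-2}, q_i = a_i*q_{i-1} + q_{i-2} with p_{-2}=0, p_{-1}=1, q_{-2}=1, q_{-1}=0:
  i=0: a_0=4, p_0 = 4*1 + 0 = 4, q_0 = 4*0 + 1 = 1.
  i=1: a_1=4, p_1 = 4*4 + 1 = 17, q_1 = 4*1 + 0 = 4.
  i=2: a_2=5, p_2 = 5*17 + 4 = 89, q_2 = 5*4 + 1 = 21.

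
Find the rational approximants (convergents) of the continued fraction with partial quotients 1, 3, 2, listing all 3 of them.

Using the convergent recurrence p_i = a_i*p_{i-1} + p_{i-2}, q_i = a_i*q_{i-1} + q_{i-2} with p_{-2}=0, p_{-1}=1, q_{-2}=1, q_{-1}=0:
  i=0: a_0=1, p_0 = 1*1 + 0 = 1, q_0 = 1*0 + 1 = 1.
  i=1: a_1=3, p_1 = 3*1 + 1 = 4, q_1 = 3*1 + 0 = 3.
  i=2: a_2=2, p_2 = 2*4 + 1 = 9, q_2 = 2*3 + 1 = 7.

1/1, 4/3, 9/7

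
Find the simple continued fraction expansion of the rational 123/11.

[11; 5, 2]

Run the Euclidean algorithm on 123 and 11; the successive quotients are the partial quotients a_0, a_1, ... (each step inverts the fractional part left over by the previous one):
  123 = 11*11 + 2, so a_0 = 11.
  11 = 5*2 + 1, so a_1 = 5.
  2 = 2*1 + 0, so a_2 = 2.
The remainder reaches 0 after 3 divisions, so the expansion has 3 partial quotients, read off in order.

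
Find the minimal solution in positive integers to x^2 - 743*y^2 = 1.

(x, y) = (714024, 26195)

First expand sqrt(743) as a continued fraction. With x_i = (sqrt(743) + m_i)/d_i and (m_0, d_0) = (0, 1): a_0 = floor(sqrt(743)) = 27, since 27^2 = 729 <= 743 < 784 = 28^2.
Iterate m_{i+1} = d_i*a_i - m_i, d_{i+1} = (743 - m_{i+1}^2)/d_i, a_{i+1} = floor((a_0 + m_{i+1})/d_{i+1}):
  m_1 = 1*27 - 0 = 27, d_1 = (743 - 27^2)/1 = 14/1 = 14, a_1 = floor((27 + 27)/14) = 3.
  m_2 = 14*3 - 27 = 15, d_2 = (743 - 15^2)/14 = 518/14 = 37, a_2 = floor((27 + 15)/37) = 1.
  m_3 = 37*1 - 15 = 22, d_3 = (743 - 22^2)/37 = 259/37 = 7, a_3 = floor((27 + 22)/7) = 7.
  m_4 = 7*7 - 22 = 27, d_4 = (743 - 27^2)/7 = 14/7 = 2, a_4 = floor((27 + 27)/2) = 27.
  m_5 = 2*27 - 27 = 27, d_5 = (743 - 27^2)/2 = 14/2 = 7, a_5 = floor((27 + 27)/7) = 7.
  m_6 = 7*7 - 27 = 22, d_6 = (743 - 22^2)/7 = 259/7 = 37, a_6 = floor((27 + 22)/37) = 1.
  m_7 = 37*1 - 22 = 15, d_7 = (743 - 15^2)/37 = 518/37 = 14, a_7 = floor((27 + 15)/14) = 3.
  m_8 = 14*3 - 15 = 27, d_8 = (743 - 27^2)/14 = 14/14 = 1, a_8 = floor((27 + 27)/1) = 54.
  m_9 = 1*54 - 27 = 27, d_9 = (743 - 27^2)/1 = 14/1 = 14: (m_9, d_9) = (m_1, d_1) = (27, 14), so from here the quotients repeat a_1, ..., a_8; the period length is 8.
So sqrt(743) = [27; (3, 1, 7, 27, 7, 1, 3, 54)] with period length k = 8.
k is even, so the fundamental solution of x^2 - 743y^2 = 1 is (p_{k-1}, q_{k-1}) = (p_7, q_7); compute convergents through index 7.
Convergents (p_i = a_i*p_{i-1} + p_{i-2}, q_i = a_i*q_{i-1} + q_{i-2} with p_{-2}=0, p_{-1}=1, q_{-2}=1, q_{-1}=0):
  i=0: a_0=27, p_0 = 27*1 + 0 = 27, q_0 = 27*0 + 1 = 1.
  i=1: a_1=3, p_1 = 3*27 + 1 = 82, q_1 = 3*1 + 0 = 3.
  i=2: a_2=1, p_2 = 1*82 + 27 = 109, q_2 = 1*3 + 1 = 4.
  i=3: a_3=7, p_3 = 7*109 + 82 = 845, q_3 = 7*4 + 3 = 31.
  i=4: a_4=27, p_4 = 27*845 + 109 = 22924, q_4 = 27*31 + 4 = 841.
  i=5: a_5=7, p_5 = 7*22924 + 845 = 161313, q_5 = 7*841 + 31 = 5918.
  i=6: a_6=1, p_6 = 1*161313 + 22924 = 184237, q_6 = 1*5918 + 841 = 6759.
  i=7: a_7=3, p_7 = 3*184237 + 161313 = 714024, q_7 = 3*6759 + 5918 = 26195.
Check: 714024^2 - 743*26195^2 = 509830272576 - 509830272575 = 1, so (x, y) = (714024, 26195) solves the equation, and by the theorem it is the least positive solution.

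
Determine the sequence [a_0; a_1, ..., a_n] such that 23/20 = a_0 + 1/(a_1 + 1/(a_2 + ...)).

[1; 6, 1, 2]

Run the Euclidean algorithm on 23 and 20; the successive quotients are the partial quotients a_0, a_1, ... (each step inverts the fractional part left over by the previous one):
  23 = 1*20 + 3, so a_0 = 1.
  20 = 6*3 + 2, so a_1 = 6.
  3 = 1*2 + 1, so a_2 = 1.
  2 = 2*1 + 0, so a_3 = 2.
The remainder reaches 0 after 4 divisions, so the expansion has 4 partial quotients, read off in order.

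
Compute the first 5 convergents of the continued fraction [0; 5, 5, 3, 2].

0/1, 1/5, 5/26, 16/83, 37/192

Using the convergent recurrence p_i = a_i*p_{i-1} + p_{i-2}, q_i = a_i*q_{i-1} + q_{i-2} with p_{-2}=0, p_{-1}=1, q_{-2}=1, q_{-1}=0:
  i=0: a_0=0, p_0 = 0*1 + 0 = 0, q_0 = 0*0 + 1 = 1.
  i=1: a_1=5, p_1 = 5*0 + 1 = 1, q_1 = 5*1 + 0 = 5.
  i=2: a_2=5, p_2 = 5*1 + 0 = 5, q_2 = 5*5 + 1 = 26.
  i=3: a_3=3, p_3 = 3*5 + 1 = 16, q_3 = 3*26 + 5 = 83.
  i=4: a_4=2, p_4 = 2*16 + 5 = 37, q_4 = 2*83 + 26 = 192.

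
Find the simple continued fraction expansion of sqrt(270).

[16; (2, 3, 6, 3, 2, 32)]

Write x_i = (sqrt(270) + m_i)/d_i with (m_0, d_0) = (0, 1). a_0 = floor(sqrt(270)) = 16, since 16^2 = 256 <= 270 < 289 = 17^2.
Iterate m_{i+1} = d_i*a_i - m_i, d_{i+1} = (270 - m_{i+1}^2)/d_i, a_{i+1} = floor((a_0 + m_{i+1})/d_{i+1}):
  m_1 = 1*16 - 0 = 16, d_1 = (270 - 16^2)/1 = 14/1 = 14, a_1 = floor((16 + 16)/14) = 2.
  m_2 = 14*2 - 16 = 12, d_2 = (270 - 12^2)/14 = 126/14 = 9, a_2 = floor((16 + 12)/9) = 3.
  m_3 = 9*3 - 12 = 15, d_3 = (270 - 15^2)/9 = 45/9 = 5, a_3 = floor((16 + 15)/5) = 6.
  m_4 = 5*6 - 15 = 15, d_4 = (270 - 15^2)/5 = 45/5 = 9, a_4 = floor((16 + 15)/9) = 3.
  m_5 = 9*3 - 15 = 12, d_5 = (270 - 12^2)/9 = 126/9 = 14, a_5 = floor((16 + 12)/14) = 2.
  m_6 = 14*2 - 12 = 16, d_6 = (270 - 16^2)/14 = 14/14 = 1, a_6 = floor((16 + 16)/1) = 32.
  m_7 = 1*32 - 16 = 16, d_7 = (270 - 16^2)/1 = 14/1 = 14: (m_7, d_7) = (m_1, d_1) = (16, 14), so from here the quotients repeat a_1, ..., a_6; the period length is 6.
Hence the expansion of sqrt(270) is a_0 = 16 followed by the repeating block 2, 3, 6, 3, 2, 32 (period 6).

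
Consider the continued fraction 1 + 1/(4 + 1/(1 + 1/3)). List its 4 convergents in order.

Using the convergent recurrence p_i = a_i*p_{i-1} + p_{i-2}, q_i = a_i*q_{i-1} + q_{i-2} with p_{-2}=0, p_{-1}=1, q_{-2}=1, q_{-1}=0:
  i=0: a_0=1, p_0 = 1*1 + 0 = 1, q_0 = 1*0 + 1 = 1.
  i=1: a_1=4, p_1 = 4*1 + 1 = 5, q_1 = 4*1 + 0 = 4.
  i=2: a_2=1, p_2 = 1*5 + 1 = 6, q_2 = 1*4 + 1 = 5.
  i=3: a_3=3, p_3 = 3*6 + 5 = 23, q_3 = 3*5 + 4 = 19.

1/1, 5/4, 6/5, 23/19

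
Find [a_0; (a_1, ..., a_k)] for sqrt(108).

[10; (2, 1, 1, 4, 1, 1, 2, 20)]

Write x_i = (sqrt(108) + m_i)/d_i with (m_0, d_0) = (0, 1). a_0 = floor(sqrt(108)) = 10, since 10^2 = 100 <= 108 < 121 = 11^2.
Iterate m_{i+1} = d_i*a_i - m_i, d_{i+1} = (108 - m_{i+1}^2)/d_i, a_{i+1} = floor((a_0 + m_{i+1})/d_{i+1}):
  m_1 = 1*10 - 0 = 10, d_1 = (108 - 10^2)/1 = 8/1 = 8, a_1 = floor((10 + 10)/8) = 2.
  m_2 = 8*2 - 10 = 6, d_2 = (108 - 6^2)/8 = 72/8 = 9, a_2 = floor((10 + 6)/9) = 1.
  m_3 = 9*1 - 6 = 3, d_3 = (108 - 3^2)/9 = 99/9 = 11, a_3 = floor((10 + 3)/11) = 1.
  m_4 = 11*1 - 3 = 8, d_4 = (108 - 8^2)/11 = 44/11 = 4, a_4 = floor((10 + 8)/4) = 4.
  m_5 = 4*4 - 8 = 8, d_5 = (108 - 8^2)/4 = 44/4 = 11, a_5 = floor((10 + 8)/11) = 1.
  m_6 = 11*1 - 8 = 3, d_6 = (108 - 3^2)/11 = 99/11 = 9, a_6 = floor((10 + 3)/9) = 1.
  m_7 = 9*1 - 3 = 6, d_7 = (108 - 6^2)/9 = 72/9 = 8, a_7 = floor((10 + 6)/8) = 2.
  m_8 = 8*2 - 6 = 10, d_8 = (108 - 10^2)/8 = 8/8 = 1, a_8 = floor((10 + 10)/1) = 20.
  m_9 = 1*20 - 10 = 10, d_9 = (108 - 10^2)/1 = 8/1 = 8: (m_9, d_9) = (m_1, d_1) = (10, 8), so from here the quotients repeat a_1, ..., a_8; the period length is 8.
Hence the expansion of sqrt(108) is a_0 = 10 followed by the repeating block 2, 1, 1, 4, 1, 1, 2, 20 (period 8).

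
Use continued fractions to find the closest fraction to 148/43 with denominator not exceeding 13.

31/9

Expand x = 148/43 as a continued fraction with the Euclidean algorithm:
  148 = 3*43 + 19, so a_0 = 3.
  43 = 2*19 + 5, so a_1 = 2.
  19 = 3*5 + 4, so a_2 = 3.
  5 = 1*4 + 1, so a_3 = 1.
  4 = 4*1 + 0, so a_4 = 4.
so x = [3; 2, 3, 1, 4].
Convergents (p_i = a_i*p_{i-1} + p_{i-2}, q_i = a_i*q_{i-1} + q_{i-2} with p_{-2}=0, p_{-1}=1, q_{-2}=1, q_{-1}=0), until the denominator exceeds 13:
  i=0: a_0=3, p_0 = 3*1 + 0 = 3, q_0 = 3*0 + 1 = 1.
  i=1: a_1=2, p_1 = 2*3 + 1 = 7, q_1 = 2*1 + 0 = 2.
  i=2: a_2=3, p_2 = 3*7 + 3 = 24, q_2 = 3*2 + 1 = 7.
  i=3: a_3=1, p_3 = 1*24 + 7 = 31, q_3 = 1*7 + 2 = 9.
  i=4: a_4=4, p_4 = 4*31 + 24 = 148, q_4 = 4*9 + 7 = 43.
q_4 = 43 > 13, so the last convergent with denominator <= 13 is p_3/q_3 = 31/9.
The closest fraction with denominator <= 13 is either p_3/q_3 or the intermediate fraction (k*p_3 + p_2)/(k*q_3 + q_2) with the largest k >= 1 whose denominator stays <= 13; these approach x as k grows, and every other convergent or intermediate fraction in range is farther away.
Largest k: floor((13 - q_2)/q_3) = floor((13 - 7)/9) = 0.
Since k = 0, no intermediate fraction beyond p_3/q_3 has denominator <= 13, so the convergent 31/9 is the closest (its error is |148*9 - 31*43|/(43*9) = 1/387).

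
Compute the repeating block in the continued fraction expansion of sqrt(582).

[24; (8, 48)]

Write x_i = (sqrt(582) + m_i)/d_i with (m_0, d_0) = (0, 1). a_0 = floor(sqrt(582)) = 24, since 24^2 = 576 <= 582 < 625 = 25^2.
Iterate m_{i+1} = d_i*a_i - m_i, d_{i+1} = (582 - m_{i+1}^2)/d_i, a_{i+1} = floor((a_0 + m_{i+1})/d_{i+1}):
  m_1 = 1*24 - 0 = 24, d_1 = (582 - 24^2)/1 = 6/1 = 6, a_1 = floor((24 + 24)/6) = 8.
  m_2 = 6*8 - 24 = 24, d_2 = (582 - 24^2)/6 = 6/6 = 1, a_2 = floor((24 + 24)/1) = 48.
  m_3 = 1*48 - 24 = 24, d_3 = (582 - 24^2)/1 = 6/1 = 6: (m_3, d_3) = (m_1, d_1) = (24, 6), so from here the quotients repeat a_1, a_2; the period length is 2.
Hence the expansion of sqrt(582) is a_0 = 24 followed by the repeating block 8, 48 (period 2).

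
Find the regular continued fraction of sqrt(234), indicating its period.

[15; (3, 2, 1, 2, 1, 2, 3, 30)]

Write x_i = (sqrt(234) + m_i)/d_i with (m_0, d_0) = (0, 1). a_0 = floor(sqrt(234)) = 15, since 15^2 = 225 <= 234 < 256 = 16^2.
Iterate m_{i+1} = d_i*a_i - m_i, d_{i+1} = (234 - m_{i+1}^2)/d_i, a_{i+1} = floor((a_0 + m_{i+1})/d_{i+1}):
  m_1 = 1*15 - 0 = 15, d_1 = (234 - 15^2)/1 = 9/1 = 9, a_1 = floor((15 + 15)/9) = 3.
  m_2 = 9*3 - 15 = 12, d_2 = (234 - 12^2)/9 = 90/9 = 10, a_2 = floor((15 + 12)/10) = 2.
  m_3 = 10*2 - 12 = 8, d_3 = (234 - 8^2)/10 = 170/10 = 17, a_3 = floor((15 + 8)/17) = 1.
  m_4 = 17*1 - 8 = 9, d_4 = (234 - 9^2)/17 = 153/17 = 9, a_4 = floor((15 + 9)/9) = 2.
  m_5 = 9*2 - 9 = 9, d_5 = (234 - 9^2)/9 = 153/9 = 17, a_5 = floor((15 + 9)/17) = 1.
  m_6 = 17*1 - 9 = 8, d_6 = (234 - 8^2)/17 = 170/17 = 10, a_6 = floor((15 + 8)/10) = 2.
  m_7 = 10*2 - 8 = 12, d_7 = (234 - 12^2)/10 = 90/10 = 9, a_7 = floor((15 + 12)/9) = 3.
  m_8 = 9*3 - 12 = 15, d_8 = (234 - 15^2)/9 = 9/9 = 1, a_8 = floor((15 + 15)/1) = 30.
  m_9 = 1*30 - 15 = 15, d_9 = (234 - 15^2)/1 = 9/1 = 9: (m_9, d_9) = (m_1, d_1) = (15, 9), so from here the quotients repeat a_1, ..., a_8; the period length is 8.
Hence the expansion of sqrt(234) is a_0 = 15 followed by the repeating block 3, 2, 1, 2, 1, 2, 3, 30 (period 8).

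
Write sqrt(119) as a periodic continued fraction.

[10; (1, 9, 1, 20)]

Write x_i = (sqrt(119) + m_i)/d_i with (m_0, d_0) = (0, 1). a_0 = floor(sqrt(119)) = 10, since 10^2 = 100 <= 119 < 121 = 11^2.
Iterate m_{i+1} = d_i*a_i - m_i, d_{i+1} = (119 - m_{i+1}^2)/d_i, a_{i+1} = floor((a_0 + m_{i+1})/d_{i+1}):
  m_1 = 1*10 - 0 = 10, d_1 = (119 - 10^2)/1 = 19/1 = 19, a_1 = floor((10 + 10)/19) = 1.
  m_2 = 19*1 - 10 = 9, d_2 = (119 - 9^2)/19 = 38/19 = 2, a_2 = floor((10 + 9)/2) = 9.
  m_3 = 2*9 - 9 = 9, d_3 = (119 - 9^2)/2 = 38/2 = 19, a_3 = floor((10 + 9)/19) = 1.
  m_4 = 19*1 - 9 = 10, d_4 = (119 - 10^2)/19 = 19/19 = 1, a_4 = floor((10 + 10)/1) = 20.
  m_5 = 1*20 - 10 = 10, d_5 = (119 - 10^2)/1 = 19/1 = 19: (m_5, d_5) = (m_1, d_1) = (10, 19), so from here the quotients repeat a_1, ..., a_4; the period length is 4.
Hence the expansion of sqrt(119) is a_0 = 10 followed by the repeating block 1, 9, 1, 20 (period 4).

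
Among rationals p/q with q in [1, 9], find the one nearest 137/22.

56/9

Expand x = 137/22 as a continued fraction with the Euclidean algorithm:
  137 = 6*22 + 5, so a_0 = 6.
  22 = 4*5 + 2, so a_1 = 4.
  5 = 2*2 + 1, so a_2 = 2.
  2 = 2*1 + 0, so a_3 = 2.
so x = [6; 4, 2, 2].
Convergents (p_i = a_i*p_{i-1} + p_{i-2}, q_i = a_i*q_{i-1} + q_{i-2} with p_{-2}=0, p_{-1}=1, q_{-2}=1, q_{-1}=0), until the denominator exceeds 9:
  i=0: a_0=6, p_0 = 6*1 + 0 = 6, q_0 = 6*0 + 1 = 1.
  i=1: a_1=4, p_1 = 4*6 + 1 = 25, q_1 = 4*1 + 0 = 4.
  i=2: a_2=2, p_2 = 2*25 + 6 = 56, q_2 = 2*4 + 1 = 9.
  i=3: a_3=2, p_3 = 2*56 + 25 = 137, q_3 = 2*9 + 4 = 22.
q_3 = 22 > 9, so the last convergent with denominator <= 9 is p_2/q_2 = 56/9.
The closest fraction with denominator <= 9 is either p_2/q_2 or the intermediate fraction (k*p_2 + p_1)/(k*q_2 + q_1) with the largest k >= 1 whose denominator stays <= 9; these approach x as k grows, and every other convergent or intermediate fraction in range is farther away.
Largest k: floor((9 - q_1)/q_2) = floor((9 - 4)/9) = 0.
Since k = 0, no intermediate fraction beyond p_2/q_2 has denominator <= 9, so the convergent 56/9 is the closest (its error is |137*9 - 56*22|/(22*9) = 1/198).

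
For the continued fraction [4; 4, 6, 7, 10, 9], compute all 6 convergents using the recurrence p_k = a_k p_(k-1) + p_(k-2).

4/1, 17/4, 106/25, 759/179, 7696/1815, 70023/16514

Using the convergent recurrence p_i = a_i*p_{i-1} + p_{i-2}, q_i = a_i*q_{i-1} + q_{i-2} with p_{-2}=0, p_{-1}=1, q_{-2}=1, q_{-1}=0:
  i=0: a_0=4, p_0 = 4*1 + 0 = 4, q_0 = 4*0 + 1 = 1.
  i=1: a_1=4, p_1 = 4*4 + 1 = 17, q_1 = 4*1 + 0 = 4.
  i=2: a_2=6, p_2 = 6*17 + 4 = 106, q_2 = 6*4 + 1 = 25.
  i=3: a_3=7, p_3 = 7*106 + 17 = 759, q_3 = 7*25 + 4 = 179.
  i=4: a_4=10, p_4 = 10*759 + 106 = 7696, q_4 = 10*179 + 25 = 1815.
  i=5: a_5=9, p_5 = 9*7696 + 759 = 70023, q_5 = 9*1815 + 179 = 16514.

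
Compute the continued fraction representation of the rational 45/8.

[5; 1, 1, 1, 2]

Run the Euclidean algorithm on 45 and 8; the successive quotients are the partial quotients a_0, a_1, ... (each step inverts the fractional part left over by the previous one):
  45 = 5*8 + 5, so a_0 = 5.
  8 = 1*5 + 3, so a_1 = 1.
  5 = 1*3 + 2, so a_2 = 1.
  3 = 1*2 + 1, so a_3 = 1.
  2 = 2*1 + 0, so a_4 = 2.
The remainder reaches 0 after 5 divisions, so the expansion has 5 partial quotients, read off in order.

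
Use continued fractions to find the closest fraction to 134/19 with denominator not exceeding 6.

7/1

Expand x = 134/19 as a continued fraction with the Euclidean algorithm:
  134 = 7*19 + 1, so a_0 = 7.
  19 = 19*1 + 0, so a_1 = 19.
so x = [7; 19].
Convergents (p_i = a_i*p_{i-1} + p_{i-2}, q_i = a_i*q_{i-1} + q_{i-2} with p_{-2}=0, p_{-1}=1, q_{-2}=1, q_{-1}=0), until the denominator exceeds 6:
  i=0: a_0=7, p_0 = 7*1 + 0 = 7, q_0 = 7*0 + 1 = 1.
  i=1: a_1=19, p_1 = 19*7 + 1 = 134, q_1 = 19*1 + 0 = 19.
q_1 = 19 > 6, so the last convergent with denominator <= 6 is p_0/q_0 = 7/1.
The closest fraction with denominator <= 6 is either p_0/q_0 or the intermediate fraction (k*p_0 + p_{-1})/(k*q_0 + q_{-1}) with the largest k >= 1 whose denominator stays <= 6; these approach x as k grows, and every other convergent or intermediate fraction in range is farther away.
Largest k: floor((6 - q_{-1})/q_0) = floor((6 - 0)/1) = 6 (using the seeds p_{-1} = 1, q_{-1} = 0).
That gives (6*7 + 1)/(6*1 + 0) = 43/6.
Compare the errors: |x - 7/1| = |134*1 - 7*19|/(19*1) = 1/19, and |x - 43/6| = |134*6 - 43*19|/(19*6) = 13/114.
Cross-multiplying, 1*114 = 114 < 247 = 13*19, so 1/19 is smaller: the convergent 7/1 is closer to x than 43/6.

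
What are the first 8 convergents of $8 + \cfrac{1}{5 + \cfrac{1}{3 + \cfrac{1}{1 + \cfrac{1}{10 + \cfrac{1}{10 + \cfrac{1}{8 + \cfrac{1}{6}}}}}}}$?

8/1, 41/5, 131/16, 172/21, 1851/226, 18682/2281, 151307/18474, 926524/113125

Using the convergent recurrence p_i = a_i*p_{i-1} + p_{i-2}, q_i = a_i*q_{i-1} + q_{i-2} with p_{-2}=0, p_{-1}=1, q_{-2}=1, q_{-1}=0:
  i=0: a_0=8, p_0 = 8*1 + 0 = 8, q_0 = 8*0 + 1 = 1.
  i=1: a_1=5, p_1 = 5*8 + 1 = 41, q_1 = 5*1 + 0 = 5.
  i=2: a_2=3, p_2 = 3*41 + 8 = 131, q_2 = 3*5 + 1 = 16.
  i=3: a_3=1, p_3 = 1*131 + 41 = 172, q_3 = 1*16 + 5 = 21.
  i=4: a_4=10, p_4 = 10*172 + 131 = 1851, q_4 = 10*21 + 16 = 226.
  i=5: a_5=10, p_5 = 10*1851 + 172 = 18682, q_5 = 10*226 + 21 = 2281.
  i=6: a_6=8, p_6 = 8*18682 + 1851 = 151307, q_6 = 8*2281 + 226 = 18474.
  i=7: a_7=6, p_7 = 6*151307 + 18682 = 926524, q_7 = 6*18474 + 2281 = 113125.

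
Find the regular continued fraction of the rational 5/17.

Run the Euclidean algorithm on 5 and 17; the successive quotients are the partial quotients a_0, a_1, ... (each step inverts the fractional part left over by the previous one):
  5 = 0*17 + 5, so a_0 = 0.
  17 = 3*5 + 2, so a_1 = 3.
  5 = 2*2 + 1, so a_2 = 2.
  2 = 2*1 + 0, so a_3 = 2.
The remainder reaches 0 after 4 divisions, so the expansion has 4 partial quotients, read off in order.

[0; 3, 2, 2]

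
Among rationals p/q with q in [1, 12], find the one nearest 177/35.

61/12

Expand x = 177/35 as a continued fraction with the Euclidean algorithm:
  177 = 5*35 + 2, so a_0 = 5.
  35 = 17*2 + 1, so a_1 = 17.
  2 = 2*1 + 0, so a_2 = 2.
so x = [5; 17, 2].
Convergents (p_i = a_i*p_{i-1} + p_{i-2}, q_i = a_i*q_{i-1} + q_{i-2} with p_{-2}=0, p_{-1}=1, q_{-2}=1, q_{-1}=0), until the denominator exceeds 12:
  i=0: a_0=5, p_0 = 5*1 + 0 = 5, q_0 = 5*0 + 1 = 1.
  i=1: a_1=17, p_1 = 17*5 + 1 = 86, q_1 = 17*1 + 0 = 17.
q_1 = 17 > 12, so the last convergent with denominator <= 12 is p_0/q_0 = 5/1.
The closest fraction with denominator <= 12 is either p_0/q_0 or the intermediate fraction (k*p_0 + p_{-1})/(k*q_0 + q_{-1}) with the largest k >= 1 whose denominator stays <= 12; these approach x as k grows, and every other convergent or intermediate fraction in range is farther away.
Largest k: floor((12 - q_{-1})/q_0) = floor((12 - 0)/1) = 12 (using the seeds p_{-1} = 1, q_{-1} = 0).
That gives (12*5 + 1)/(12*1 + 0) = 61/12.
Compare the errors: |x - 5/1| = |177*1 - 5*35|/(35*1) = 2/35, and |x - 61/12| = |177*12 - 61*35|/(35*12) = 11/420.
Cross-multiplying, 11*35 = 385 < 840 = 2*420, so 11/420 is smaller: the intermediate fraction 61/12 is closer to x than 5/1.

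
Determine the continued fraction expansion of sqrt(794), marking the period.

Write x_i = (sqrt(794) + m_i)/d_i with (m_0, d_0) = (0, 1). a_0 = floor(sqrt(794)) = 28, since 28^2 = 784 <= 794 < 841 = 29^2.
Iterate m_{i+1} = d_i*a_i - m_i, d_{i+1} = (794 - m_{i+1}^2)/d_i, a_{i+1} = floor((a_0 + m_{i+1})/d_{i+1}):
  m_1 = 1*28 - 0 = 28, d_1 = (794 - 28^2)/1 = 10/1 = 10, a_1 = floor((28 + 28)/10) = 5.
  m_2 = 10*5 - 28 = 22, d_2 = (794 - 22^2)/10 = 310/10 = 31, a_2 = floor((28 + 22)/31) = 1.
  m_3 = 31*1 - 22 = 9, d_3 = (794 - 9^2)/31 = 713/31 = 23, a_3 = floor((28 + 9)/23) = 1.
  m_4 = 23*1 - 9 = 14, d_4 = (794 - 14^2)/23 = 598/23 = 26, a_4 = floor((28 + 14)/26) = 1.
  m_5 = 26*1 - 14 = 12, d_5 = (794 - 12^2)/26 = 650/26 = 25, a_5 = floor((28 + 12)/25) = 1.
  m_6 = 25*1 - 12 = 13, d_6 = (794 - 13^2)/25 = 625/25 = 25, a_6 = floor((28 + 13)/25) = 1.
  m_7 = 25*1 - 13 = 12, d_7 = (794 - 12^2)/25 = 650/25 = 26, a_7 = floor((28 + 12)/26) = 1.
  m_8 = 26*1 - 12 = 14, d_8 = (794 - 14^2)/26 = 598/26 = 23, a_8 = floor((28 + 14)/23) = 1.
  m_9 = 23*1 - 14 = 9, d_9 = (794 - 9^2)/23 = 713/23 = 31, a_9 = floor((28 + 9)/31) = 1.
  m_10 = 31*1 - 9 = 22, d_10 = (794 - 22^2)/31 = 310/31 = 10, a_10 = floor((28 + 22)/10) = 5.
  m_11 = 10*5 - 22 = 28, d_11 = (794 - 28^2)/10 = 10/10 = 1, a_11 = floor((28 + 28)/1) = 56.
  m_12 = 1*56 - 28 = 28, d_12 = (794 - 28^2)/1 = 10/1 = 10: (m_12, d_12) = (m_1, d_1) = (28, 10), so from here the quotients repeat a_1, ..., a_11; the period length is 11.
Hence the expansion of sqrt(794) is a_0 = 28 followed by the repeating block 5, 1, 1, 1, 1, 1, 1, 1, 1, 5, 56 (period 11).

[28; (5, 1, 1, 1, 1, 1, 1, 1, 1, 5, 56)]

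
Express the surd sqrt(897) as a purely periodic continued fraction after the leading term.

Write x_i = (sqrt(897) + m_i)/d_i with (m_0, d_0) = (0, 1). a_0 = floor(sqrt(897)) = 29, since 29^2 = 841 <= 897 < 900 = 30^2.
Iterate m_{i+1} = d_i*a_i - m_i, d_{i+1} = (897 - m_{i+1}^2)/d_i, a_{i+1} = floor((a_0 + m_{i+1})/d_{i+1}):
  m_1 = 1*29 - 0 = 29, d_1 = (897 - 29^2)/1 = 56/1 = 56, a_1 = floor((29 + 29)/56) = 1.
  m_2 = 56*1 - 29 = 27, d_2 = (897 - 27^2)/56 = 168/56 = 3, a_2 = floor((29 + 27)/3) = 18.
  m_3 = 3*18 - 27 = 27, d_3 = (897 - 27^2)/3 = 168/3 = 56, a_3 = floor((29 + 27)/56) = 1.
  m_4 = 56*1 - 27 = 29, d_4 = (897 - 29^2)/56 = 56/56 = 1, a_4 = floor((29 + 29)/1) = 58.
  m_5 = 1*58 - 29 = 29, d_5 = (897 - 29^2)/1 = 56/1 = 56: (m_5, d_5) = (m_1, d_1) = (29, 56), so from here the quotients repeat a_1, ..., a_4; the period length is 4.
Hence the expansion of sqrt(897) is a_0 = 29 followed by the repeating block 1, 18, 1, 58 (period 4).

[29; (1, 18, 1, 58)]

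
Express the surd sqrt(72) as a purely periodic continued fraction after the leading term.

[8; (2, 16)]

Write x_i = (sqrt(72) + m_i)/d_i with (m_0, d_0) = (0, 1). a_0 = floor(sqrt(72)) = 8, since 8^2 = 64 <= 72 < 81 = 9^2.
Iterate m_{i+1} = d_i*a_i - m_i, d_{i+1} = (72 - m_{i+1}^2)/d_i, a_{i+1} = floor((a_0 + m_{i+1})/d_{i+1}):
  m_1 = 1*8 - 0 = 8, d_1 = (72 - 8^2)/1 = 8/1 = 8, a_1 = floor((8 + 8)/8) = 2.
  m_2 = 8*2 - 8 = 8, d_2 = (72 - 8^2)/8 = 8/8 = 1, a_2 = floor((8 + 8)/1) = 16.
  m_3 = 1*16 - 8 = 8, d_3 = (72 - 8^2)/1 = 8/1 = 8: (m_3, d_3) = (m_1, d_1) = (8, 8), so from here the quotients repeat a_1, a_2; the period length is 2.
Hence the expansion of sqrt(72) is a_0 = 8 followed by the repeating block 2, 16 (period 2).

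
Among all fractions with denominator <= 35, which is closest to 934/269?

59/17

Expand x = 934/269 as a continued fraction with the Euclidean algorithm:
  934 = 3*269 + 127, so a_0 = 3.
  269 = 2*127 + 15, so a_1 = 2.
  127 = 8*15 + 7, so a_2 = 8.
  15 = 2*7 + 1, so a_3 = 2.
  7 = 7*1 + 0, so a_4 = 7.
so x = [3; 2, 8, 2, 7].
Convergents (p_i = a_i*p_{i-1} + p_{i-2}, q_i = a_i*q_{i-1} + q_{i-2} with p_{-2}=0, p_{-1}=1, q_{-2}=1, q_{-1}=0), until the denominator exceeds 35:
  i=0: a_0=3, p_0 = 3*1 + 0 = 3, q_0 = 3*0 + 1 = 1.
  i=1: a_1=2, p_1 = 2*3 + 1 = 7, q_1 = 2*1 + 0 = 2.
  i=2: a_2=8, p_2 = 8*7 + 3 = 59, q_2 = 8*2 + 1 = 17.
  i=3: a_3=2, p_3 = 2*59 + 7 = 125, q_3 = 2*17 + 2 = 36.
q_3 = 36 > 35, so the last convergent with denominator <= 35 is p_2/q_2 = 59/17.
The closest fraction with denominator <= 35 is either p_2/q_2 or the intermediate fraction (k*p_2 + p_1)/(k*q_2 + q_1) with the largest k >= 1 whose denominator stays <= 35; these approach x as k grows, and every other convergent or intermediate fraction in range is farther away.
Largest k: floor((35 - q_1)/q_2) = floor((35 - 2)/17) = 1.
That gives (1*59 + 7)/(1*17 + 2) = 66/19.
Compare the errors: |x - 59/17| = |934*17 - 59*269|/(269*17) = 7/4573, and |x - 66/19| = |934*19 - 66*269|/(269*19) = 8/5111.
Cross-multiplying, 7*5111 = 35777 < 36584 = 8*4573, so 7/4573 is smaller: the convergent 59/17 is closer to x than 66/19.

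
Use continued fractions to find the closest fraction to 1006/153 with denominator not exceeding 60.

Expand x = 1006/153 as a continued fraction with the Euclidean algorithm:
  1006 = 6*153 + 88, so a_0 = 6.
  153 = 1*88 + 65, so a_1 = 1.
  88 = 1*65 + 23, so a_2 = 1.
  65 = 2*23 + 19, so a_3 = 2.
  23 = 1*19 + 4, so a_4 = 1.
  19 = 4*4 + 3, so a_5 = 4.
  4 = 1*3 + 1, so a_6 = 1.
  3 = 3*1 + 0, so a_7 = 3.
so x = [6; 1, 1, 2, 1, 4, 1, 3].
Convergents (p_i = a_i*p_{i-1} + p_{i-2}, q_i = a_i*q_{i-1} + q_{i-2} with p_{-2}=0, p_{-1}=1, q_{-2}=1, q_{-1}=0), until the denominator exceeds 60:
  i=0: a_0=6, p_0 = 6*1 + 0 = 6, q_0 = 6*0 + 1 = 1.
  i=1: a_1=1, p_1 = 1*6 + 1 = 7, q_1 = 1*1 + 0 = 1.
  i=2: a_2=1, p_2 = 1*7 + 6 = 13, q_2 = 1*1 + 1 = 2.
  i=3: a_3=2, p_3 = 2*13 + 7 = 33, q_3 = 2*2 + 1 = 5.
  i=4: a_4=1, p_4 = 1*33 + 13 = 46, q_4 = 1*5 + 2 = 7.
  i=5: a_5=4, p_5 = 4*46 + 33 = 217, q_5 = 4*7 + 5 = 33.
  i=6: a_6=1, p_6 = 1*217 + 46 = 263, q_6 = 1*33 + 7 = 40.
  i=7: a_7=3, p_7 = 3*263 + 217 = 1006, q_7 = 3*40 + 33 = 153.
q_7 = 153 > 60, so the last convergent with denominator <= 60 is p_6/q_6 = 263/40.
The closest fraction with denominator <= 60 is either p_6/q_6 or the intermediate fraction (k*p_6 + p_5)/(k*q_6 + q_5) with the largest k >= 1 whose denominator stays <= 60; these approach x as k grows, and every other convergent or intermediate fraction in range is farther away.
Largest k: floor((60 - q_5)/q_6) = floor((60 - 33)/40) = 0.
Since k = 0, no intermediate fraction beyond p_6/q_6 has denominator <= 60, so the convergent 263/40 is the closest (its error is |1006*40 - 263*153|/(153*40) = 1/6120).

263/40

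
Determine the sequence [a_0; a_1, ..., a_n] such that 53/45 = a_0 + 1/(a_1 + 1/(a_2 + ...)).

[1; 5, 1, 1, 1, 2]

Run the Euclidean algorithm on 53 and 45; the successive quotients are the partial quotients a_0, a_1, ... (each step inverts the fractional part left over by the previous one):
  53 = 1*45 + 8, so a_0 = 1.
  45 = 5*8 + 5, so a_1 = 5.
  8 = 1*5 + 3, so a_2 = 1.
  5 = 1*3 + 2, so a_3 = 1.
  3 = 1*2 + 1, so a_4 = 1.
  2 = 2*1 + 0, so a_5 = 2.
The remainder reaches 0 after 6 divisions, so the expansion has 6 partial quotients, read off in order.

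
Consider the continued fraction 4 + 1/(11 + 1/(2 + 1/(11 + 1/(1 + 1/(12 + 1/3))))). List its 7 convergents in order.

Using the convergent recurrence p_i = a_i*p_{i-1} + p_{i-2}, q_i = a_i*q_{i-1} + q_{i-2} with p_{-2}=0, p_{-1}=1, q_{-2}=1, q_{-1}=0:
  i=0: a_0=4, p_0 = 4*1 + 0 = 4, q_0 = 4*0 + 1 = 1.
  i=1: a_1=11, p_1 = 11*4 + 1 = 45, q_1 = 11*1 + 0 = 11.
  i=2: a_2=2, p_2 = 2*45 + 4 = 94, q_2 = 2*11 + 1 = 23.
  i=3: a_3=11, p_3 = 11*94 + 45 = 1079, q_3 = 11*23 + 11 = 264.
  i=4: a_4=1, p_4 = 1*1079 + 94 = 1173, q_4 = 1*264 + 23 = 287.
  i=5: a_5=12, p_5 = 12*1173 + 1079 = 15155, q_5 = 12*287 + 264 = 3708.
  i=6: a_6=3, p_6 = 3*15155 + 1173 = 46638, q_6 = 3*3708 + 287 = 11411.

4/1, 45/11, 94/23, 1079/264, 1173/287, 15155/3708, 46638/11411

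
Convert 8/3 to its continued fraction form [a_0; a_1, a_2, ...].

[2; 1, 2]

Run the Euclidean algorithm on 8 and 3; the successive quotients are the partial quotients a_0, a_1, ... (each step inverts the fractional part left over by the previous one):
  8 = 2*3 + 2, so a_0 = 2.
  3 = 1*2 + 1, so a_1 = 1.
  2 = 2*1 + 0, so a_2 = 2.
The remainder reaches 0 after 3 divisions, so the expansion has 3 partial quotients, read off in order.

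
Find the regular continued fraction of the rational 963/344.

Run the Euclidean algorithm on 963 and 344; the successive quotients are the partial quotients a_0, a_1, ... (each step inverts the fractional part left over by the previous one):
  963 = 2*344 + 275, so a_0 = 2.
  344 = 1*275 + 69, so a_1 = 1.
  275 = 3*69 + 68, so a_2 = 3.
  69 = 1*68 + 1, so a_3 = 1.
  68 = 68*1 + 0, so a_4 = 68.
The remainder reaches 0 after 5 divisions, so the expansion has 5 partial quotients, read off in order.

[2; 1, 3, 1, 68]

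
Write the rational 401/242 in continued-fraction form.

[1; 1, 1, 1, 10, 1, 6]

Run the Euclidean algorithm on 401 and 242; the successive quotients are the partial quotients a_0, a_1, ... (each step inverts the fractional part left over by the previous one):
  401 = 1*242 + 159, so a_0 = 1.
  242 = 1*159 + 83, so a_1 = 1.
  159 = 1*83 + 76, so a_2 = 1.
  83 = 1*76 + 7, so a_3 = 1.
  76 = 10*7 + 6, so a_4 = 10.
  7 = 1*6 + 1, so a_5 = 1.
  6 = 6*1 + 0, so a_6 = 6.
The remainder reaches 0 after 7 divisions, so the expansion has 7 partial quotients, read off in order.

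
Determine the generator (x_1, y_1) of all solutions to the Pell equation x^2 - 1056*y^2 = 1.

(x, y) = (65, 2)

First expand sqrt(1056) as a continued fraction. With x_i = (sqrt(1056) + m_i)/d_i and (m_0, d_0) = (0, 1): a_0 = floor(sqrt(1056)) = 32, since 32^2 = 1024 <= 1056 < 1089 = 33^2.
Iterate m_{i+1} = d_i*a_i - m_i, d_{i+1} = (1056 - m_{i+1}^2)/d_i, a_{i+1} = floor((a_0 + m_{i+1})/d_{i+1}):
  m_1 = 1*32 - 0 = 32, d_1 = (1056 - 32^2)/1 = 32/1 = 32, a_1 = floor((32 + 32)/32) = 2.
  m_2 = 32*2 - 32 = 32, d_2 = (1056 - 32^2)/32 = 32/32 = 1, a_2 = floor((32 + 32)/1) = 64.
  m_3 = 1*64 - 32 = 32, d_3 = (1056 - 32^2)/1 = 32/1 = 32: (m_3, d_3) = (m_1, d_1) = (32, 32), so from here the quotients repeat a_1, a_2; the period length is 2.
So sqrt(1056) = [32; (2, 64)] with period length k = 2.
k is even, so the fundamental solution of x^2 - 1056y^2 = 1 is (p_{k-1}, q_{k-1}) = (p_1, q_1); compute convergents through index 1.
Convergents (p_i = a_i*p_{i-1} + p_{i-2}, q_i = a_i*q_{i-1} + q_{i-2} with p_{-2}=0, p_{-1}=1, q_{-2}=1, q_{-1}=0):
  i=0: a_0=32, p_0 = 32*1 + 0 = 32, q_0 = 32*0 + 1 = 1.
  i=1: a_1=2, p_1 = 2*32 + 1 = 65, q_1 = 2*1 + 0 = 2.
Check: 65^2 - 1056*2^2 = 4225 - 4224 = 1, so (x, y) = (65, 2) solves the equation, and by the theorem it is the least positive solution.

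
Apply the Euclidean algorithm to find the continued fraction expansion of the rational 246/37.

[6; 1, 1, 1, 5, 2]

Run the Euclidean algorithm on 246 and 37; the successive quotients are the partial quotients a_0, a_1, ... (each step inverts the fractional part left over by the previous one):
  246 = 6*37 + 24, so a_0 = 6.
  37 = 1*24 + 13, so a_1 = 1.
  24 = 1*13 + 11, so a_2 = 1.
  13 = 1*11 + 2, so a_3 = 1.
  11 = 5*2 + 1, so a_4 = 5.
  2 = 2*1 + 0, so a_5 = 2.
The remainder reaches 0 after 6 divisions, so the expansion has 6 partial quotients, read off in order.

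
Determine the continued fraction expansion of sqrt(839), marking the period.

Write x_i = (sqrt(839) + m_i)/d_i with (m_0, d_0) = (0, 1). a_0 = floor(sqrt(839)) = 28, since 28^2 = 784 <= 839 < 841 = 29^2.
Iterate m_{i+1} = d_i*a_i - m_i, d_{i+1} = (839 - m_{i+1}^2)/d_i, a_{i+1} = floor((a_0 + m_{i+1})/d_{i+1}):
  m_1 = 1*28 - 0 = 28, d_1 = (839 - 28^2)/1 = 55/1 = 55, a_1 = floor((28 + 28)/55) = 1.
  m_2 = 55*1 - 28 = 27, d_2 = (839 - 27^2)/55 = 110/55 = 2, a_2 = floor((28 + 27)/2) = 27.
  m_3 = 2*27 - 27 = 27, d_3 = (839 - 27^2)/2 = 110/2 = 55, a_3 = floor((28 + 27)/55) = 1.
  m_4 = 55*1 - 27 = 28, d_4 = (839 - 28^2)/55 = 55/55 = 1, a_4 = floor((28 + 28)/1) = 56.
  m_5 = 1*56 - 28 = 28, d_5 = (839 - 28^2)/1 = 55/1 = 55: (m_5, d_5) = (m_1, d_1) = (28, 55), so from here the quotients repeat a_1, ..., a_4; the period length is 4.
Hence the expansion of sqrt(839) is a_0 = 28 followed by the repeating block 1, 27, 1, 56 (period 4).

[28; (1, 27, 1, 56)]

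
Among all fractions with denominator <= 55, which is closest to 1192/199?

329/55

Expand x = 1192/199 as a continued fraction with the Euclidean algorithm:
  1192 = 5*199 + 197, so a_0 = 5.
  199 = 1*197 + 2, so a_1 = 1.
  197 = 98*2 + 1, so a_2 = 98.
  2 = 2*1 + 0, so a_3 = 2.
so x = [5; 1, 98, 2].
Convergents (p_i = a_i*p_{i-1} + p_{i-2}, q_i = a_i*q_{i-1} + q_{i-2} with p_{-2}=0, p_{-1}=1, q_{-2}=1, q_{-1}=0), until the denominator exceeds 55:
  i=0: a_0=5, p_0 = 5*1 + 0 = 5, q_0 = 5*0 + 1 = 1.
  i=1: a_1=1, p_1 = 1*5 + 1 = 6, q_1 = 1*1 + 0 = 1.
  i=2: a_2=98, p_2 = 98*6 + 5 = 593, q_2 = 98*1 + 1 = 99.
q_2 = 99 > 55, so the last convergent with denominator <= 55 is p_1/q_1 = 6/1.
The closest fraction with denominator <= 55 is either p_1/q_1 or the intermediate fraction (k*p_1 + p_0)/(k*q_1 + q_0) with the largest k >= 1 whose denominator stays <= 55; these approach x as k grows, and every other convergent or intermediate fraction in range is farther away.
Largest k: floor((55 - q_0)/q_1) = floor((55 - 1)/1) = 54.
That gives (54*6 + 5)/(54*1 + 1) = 329/55.
Compare the errors: |x - 6/1| = |1192*1 - 6*199|/(199*1) = 2/199, and |x - 329/55| = |1192*55 - 329*199|/(199*55) = 89/10945.
Cross-multiplying, 89*199 = 17711 < 21890 = 2*10945, so 89/10945 is smaller: the intermediate fraction 329/55 is closer to x than 6/1.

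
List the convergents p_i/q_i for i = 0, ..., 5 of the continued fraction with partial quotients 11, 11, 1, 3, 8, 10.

Using the convergent recurrence p_i = a_i*p_{i-1} + p_{i-2}, q_i = a_i*q_{i-1} + q_{i-2} with p_{-2}=0, p_{-1}=1, q_{-2}=1, q_{-1}=0:
  i=0: a_0=11, p_0 = 11*1 + 0 = 11, q_0 = 11*0 + 1 = 1.
  i=1: a_1=11, p_1 = 11*11 + 1 = 122, q_1 = 11*1 + 0 = 11.
  i=2: a_2=1, p_2 = 1*122 + 11 = 133, q_2 = 1*11 + 1 = 12.
  i=3: a_3=3, p_3 = 3*133 + 122 = 521, q_3 = 3*12 + 11 = 47.
  i=4: a_4=8, p_4 = 8*521 + 133 = 4301, q_4 = 8*47 + 12 = 388.
  i=5: a_5=10, p_5 = 10*4301 + 521 = 43531, q_5 = 10*388 + 47 = 3927.

11/1, 122/11, 133/12, 521/47, 4301/388, 43531/3927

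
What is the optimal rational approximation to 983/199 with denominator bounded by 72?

247/50

Expand x = 983/199 as a continued fraction with the Euclidean algorithm:
  983 = 4*199 + 187, so a_0 = 4.
  199 = 1*187 + 12, so a_1 = 1.
  187 = 15*12 + 7, so a_2 = 15.
  12 = 1*7 + 5, so a_3 = 1.
  7 = 1*5 + 2, so a_4 = 1.
  5 = 2*2 + 1, so a_5 = 2.
  2 = 2*1 + 0, so a_6 = 2.
so x = [4; 1, 15, 1, 1, 2, 2].
Convergents (p_i = a_i*p_{i-1} + p_{i-2}, q_i = a_i*q_{i-1} + q_{i-2} with p_{-2}=0, p_{-1}=1, q_{-2}=1, q_{-1}=0), until the denominator exceeds 72:
  i=0: a_0=4, p_0 = 4*1 + 0 = 4, q_0 = 4*0 + 1 = 1.
  i=1: a_1=1, p_1 = 1*4 + 1 = 5, q_1 = 1*1 + 0 = 1.
  i=2: a_2=15, p_2 = 15*5 + 4 = 79, q_2 = 15*1 + 1 = 16.
  i=3: a_3=1, p_3 = 1*79 + 5 = 84, q_3 = 1*16 + 1 = 17.
  i=4: a_4=1, p_4 = 1*84 + 79 = 163, q_4 = 1*17 + 16 = 33.
  i=5: a_5=2, p_5 = 2*163 + 84 = 410, q_5 = 2*33 + 17 = 83.
q_5 = 83 > 72, so the last convergent with denominator <= 72 is p_4/q_4 = 163/33.
The closest fraction with denominator <= 72 is either p_4/q_4 or the intermediate fraction (k*p_4 + p_3)/(k*q_4 + q_3) with the largest k >= 1 whose denominator stays <= 72; these approach x as k grows, and every other convergent or intermediate fraction in range is farther away.
Largest k: floor((72 - q_3)/q_4) = floor((72 - 17)/33) = 1.
That gives (1*163 + 84)/(1*33 + 17) = 247/50.
Compare the errors: |x - 163/33| = |983*33 - 163*199|/(199*33) = 2/6567, and |x - 247/50| = |983*50 - 247*199|/(199*50) = 3/9950.
Cross-multiplying, 3*6567 = 19701 < 19900 = 2*9950, so 3/9950 is smaller: the intermediate fraction 247/50 is closer to x than 163/33.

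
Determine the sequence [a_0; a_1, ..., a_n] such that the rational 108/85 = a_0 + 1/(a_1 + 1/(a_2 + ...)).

[1; 3, 1, 2, 3, 2]

Run the Euclidean algorithm on 108 and 85; the successive quotients are the partial quotients a_0, a_1, ... (each step inverts the fractional part left over by the previous one):
  108 = 1*85 + 23, so a_0 = 1.
  85 = 3*23 + 16, so a_1 = 3.
  23 = 1*16 + 7, so a_2 = 1.
  16 = 2*7 + 2, so a_3 = 2.
  7 = 3*2 + 1, so a_4 = 3.
  2 = 2*1 + 0, so a_5 = 2.
The remainder reaches 0 after 6 divisions, so the expansion has 6 partial quotients, read off in order.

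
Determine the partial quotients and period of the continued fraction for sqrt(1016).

Write x_i = (sqrt(1016) + m_i)/d_i with (m_0, d_0) = (0, 1). a_0 = floor(sqrt(1016)) = 31, since 31^2 = 961 <= 1016 < 1024 = 32^2.
Iterate m_{i+1} = d_i*a_i - m_i, d_{i+1} = (1016 - m_{i+1}^2)/d_i, a_{i+1} = floor((a_0 + m_{i+1})/d_{i+1}):
  m_1 = 1*31 - 0 = 31, d_1 = (1016 - 31^2)/1 = 55/1 = 55, a_1 = floor((31 + 31)/55) = 1.
  m_2 = 55*1 - 31 = 24, d_2 = (1016 - 24^2)/55 = 440/55 = 8, a_2 = floor((31 + 24)/8) = 6.
  m_3 = 8*6 - 24 = 24, d_3 = (1016 - 24^2)/8 = 440/8 = 55, a_3 = floor((31 + 24)/55) = 1.
  m_4 = 55*1 - 24 = 31, d_4 = (1016 - 31^2)/55 = 55/55 = 1, a_4 = floor((31 + 31)/1) = 62.
  m_5 = 1*62 - 31 = 31, d_5 = (1016 - 31^2)/1 = 55/1 = 55: (m_5, d_5) = (m_1, d_1) = (31, 55), so from here the quotients repeat a_1, ..., a_4; the period length is 4.
Hence the expansion of sqrt(1016) is a_0 = 31 followed by the repeating block 1, 6, 1, 62 (period 4).

[31; (1, 6, 1, 62)]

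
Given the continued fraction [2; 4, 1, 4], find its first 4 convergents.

Using the convergent recurrence p_i = a_i*p_{i-1} + p_{i-2}, q_i = a_i*q_{i-1} + q_{i-2} with p_{-2}=0, p_{-1}=1, q_{-2}=1, q_{-1}=0:
  i=0: a_0=2, p_0 = 2*1 + 0 = 2, q_0 = 2*0 + 1 = 1.
  i=1: a_1=4, p_1 = 4*2 + 1 = 9, q_1 = 4*1 + 0 = 4.
  i=2: a_2=1, p_2 = 1*9 + 2 = 11, q_2 = 1*4 + 1 = 5.
  i=3: a_3=4, p_3 = 4*11 + 9 = 53, q_3 = 4*5 + 4 = 24.

2/1, 9/4, 11/5, 53/24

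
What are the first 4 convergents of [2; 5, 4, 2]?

Using the convergent recurrence p_i = a_i*p_{i-1} + p_{i-2}, q_i = a_i*q_{i-1} + q_{i-2} with p_{-2}=0, p_{-1}=1, q_{-2}=1, q_{-1}=0:
  i=0: a_0=2, p_0 = 2*1 + 0 = 2, q_0 = 2*0 + 1 = 1.
  i=1: a_1=5, p_1 = 5*2 + 1 = 11, q_1 = 5*1 + 0 = 5.
  i=2: a_2=4, p_2 = 4*11 + 2 = 46, q_2 = 4*5 + 1 = 21.
  i=3: a_3=2, p_3 = 2*46 + 11 = 103, q_3 = 2*21 + 5 = 47.

2/1, 11/5, 46/21, 103/47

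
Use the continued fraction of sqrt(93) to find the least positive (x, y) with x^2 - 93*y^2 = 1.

First expand sqrt(93) as a continued fraction. With x_i = (sqrt(93) + m_i)/d_i and (m_0, d_0) = (0, 1): a_0 = floor(sqrt(93)) = 9, since 9^2 = 81 <= 93 < 100 = 10^2.
Iterate m_{i+1} = d_i*a_i - m_i, d_{i+1} = (93 - m_{i+1}^2)/d_i, a_{i+1} = floor((a_0 + m_{i+1})/d_{i+1}):
  m_1 = 1*9 - 0 = 9, d_1 = (93 - 9^2)/1 = 12/1 = 12, a_1 = floor((9 + 9)/12) = 1.
  m_2 = 12*1 - 9 = 3, d_2 = (93 - 3^2)/12 = 84/12 = 7, a_2 = floor((9 + 3)/7) = 1.
  m_3 = 7*1 - 3 = 4, d_3 = (93 - 4^2)/7 = 77/7 = 11, a_3 = floor((9 + 4)/11) = 1.
  m_4 = 11*1 - 4 = 7, d_4 = (93 - 7^2)/11 = 44/11 = 4, a_4 = floor((9 + 7)/4) = 4.
  m_5 = 4*4 - 7 = 9, d_5 = (93 - 9^2)/4 = 12/4 = 3, a_5 = floor((9 + 9)/3) = 6.
  m_6 = 3*6 - 9 = 9, d_6 = (93 - 9^2)/3 = 12/3 = 4, a_6 = floor((9 + 9)/4) = 4.
  m_7 = 4*4 - 9 = 7, d_7 = (93 - 7^2)/4 = 44/4 = 11, a_7 = floor((9 + 7)/11) = 1.
  m_8 = 11*1 - 7 = 4, d_8 = (93 - 4^2)/11 = 77/11 = 7, a_8 = floor((9 + 4)/7) = 1.
  m_9 = 7*1 - 4 = 3, d_9 = (93 - 3^2)/7 = 84/7 = 12, a_9 = floor((9 + 3)/12) = 1.
  m_10 = 12*1 - 3 = 9, d_10 = (93 - 9^2)/12 = 12/12 = 1, a_10 = floor((9 + 9)/1) = 18.
  m_11 = 1*18 - 9 = 9, d_11 = (93 - 9^2)/1 = 12/1 = 12: (m_11, d_11) = (m_1, d_1) = (9, 12), so from here the quotients repeat a_1, ..., a_10; the period length is 10.
So sqrt(93) = [9; (1, 1, 1, 4, 6, 4, 1, 1, 1, 18)] with period length k = 10.
k is even, so the fundamental solution of x^2 - 93y^2 = 1 is (p_{k-1}, q_{k-1}) = (p_9, q_9); compute convergents through index 9.
Convergents (p_i = a_i*p_{i-1} + p_{i-2}, q_i = a_i*q_{i-1} + q_{i-2} with p_{-2}=0, p_{-1}=1, q_{-2}=1, q_{-1}=0):
  i=0: a_0=9, p_0 = 9*1 + 0 = 9, q_0 = 9*0 + 1 = 1.
  i=1: a_1=1, p_1 = 1*9 + 1 = 10, q_1 = 1*1 + 0 = 1.
  i=2: a_2=1, p_2 = 1*10 + 9 = 19, q_2 = 1*1 + 1 = 2.
  i=3: a_3=1, p_3 = 1*19 + 10 = 29, q_3 = 1*2 + 1 = 3.
  i=4: a_4=4, p_4 = 4*29 + 19 = 135, q_4 = 4*3 + 2 = 14.
  i=5: a_5=6, p_5 = 6*135 + 29 = 839, q_5 = 6*14 + 3 = 87.
  i=6: a_6=4, p_6 = 4*839 + 135 = 3491, q_6 = 4*87 + 14 = 362.
  i=7: a_7=1, p_7 = 1*3491 + 839 = 4330, q_7 = 1*362 + 87 = 449.
  i=8: a_8=1, p_8 = 1*4330 + 3491 = 7821, q_8 = 1*449 + 362 = 811.
  i=9: a_9=1, p_9 = 1*7821 + 4330 = 12151, q_9 = 1*811 + 449 = 1260.
Check: 12151^2 - 93*1260^2 = 147646801 - 147646800 = 1, so (x, y) = (12151, 1260) solves the equation, and by the theorem it is the least positive solution.

(x, y) = (12151, 1260)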